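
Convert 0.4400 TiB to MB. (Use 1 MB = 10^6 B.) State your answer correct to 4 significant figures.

483800 megabytes

1 tebibyte = 1.09951e+6 MB.
So 0.4400 × 1.09951e+6 ≈ 483800 MB.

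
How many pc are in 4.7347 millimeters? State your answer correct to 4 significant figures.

1.534e-19 parsecs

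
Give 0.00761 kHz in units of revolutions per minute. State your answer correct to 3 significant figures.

457 rpm

1 kHz = 60000.0 revolutions per minute.
Then 0.00761 × 60000.0 ≈ 457 rpm.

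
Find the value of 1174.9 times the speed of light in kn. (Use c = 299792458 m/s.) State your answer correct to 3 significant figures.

1 c = 5.82750e+8 kn.
1174.9 × 5.82750e+8 ≈ 6.85e+11 kn.

6.85e+11 kn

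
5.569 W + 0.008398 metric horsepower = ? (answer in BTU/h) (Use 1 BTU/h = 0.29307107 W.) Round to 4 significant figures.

5.569 W = 19.0022 BTU/h and 0.008398 PS = 21.0758 BTU/h.
19.0022 + 21.0758 ≈ 40.08 BTU/h.

40.08 BTU per hour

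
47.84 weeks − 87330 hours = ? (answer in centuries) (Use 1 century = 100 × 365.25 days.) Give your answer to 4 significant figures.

47.84 wk = 0.009168515 century and 87330 h = 0.09962355 century.
0.009168515 − 0.09962355 ≈ -0.09046 century.

-0.09046 century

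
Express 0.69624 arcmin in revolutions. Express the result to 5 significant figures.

3.2233 × 10^-5 revolutions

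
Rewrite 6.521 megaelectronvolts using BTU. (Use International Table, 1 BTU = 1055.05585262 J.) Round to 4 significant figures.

1 MeV = 1.51857 × 10^-16 BTU.
So 6.521 × 1.51857 × 10^-16 ≈ 9.903 × 10^-16 BTU.

9.903 × 10^-16 BTU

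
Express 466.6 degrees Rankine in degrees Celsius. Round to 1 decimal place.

-13.9 °C

°R = (°C + 273.15) × 9/5.
Applying the formula gives -13.9 °C.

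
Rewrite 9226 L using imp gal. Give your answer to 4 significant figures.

1 liter = 0.219969 imperial gallons.
Then 9226 × 0.219969 ≈ 2029 imp gal.

2029 imp gal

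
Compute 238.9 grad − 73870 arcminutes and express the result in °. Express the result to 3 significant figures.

-1020 °

238.9 grad = 215.010 ° and 73870 arcmin = 1231.17 °.
215.010 − 1231.17 ≈ -1020 °.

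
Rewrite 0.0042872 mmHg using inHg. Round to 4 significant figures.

1 mmHg = 0.0393701 inHg.
So 0.0042872 × 0.0393701 ≈ 0.0001688 inHg.

0.0001688 inches of mercury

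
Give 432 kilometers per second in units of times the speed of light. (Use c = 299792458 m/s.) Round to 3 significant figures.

0.00144 c

1 km/s = 3.33564e-6 c.
Then 432 × 3.33564e-6 ≈ 0.00144 c.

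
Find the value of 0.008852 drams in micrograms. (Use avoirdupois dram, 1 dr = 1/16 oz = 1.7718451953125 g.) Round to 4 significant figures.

1 dram = 1.77185e+6 μg.
So 0.008852 × 1.77185e+6 ≈ 15680 μg.

15680 μg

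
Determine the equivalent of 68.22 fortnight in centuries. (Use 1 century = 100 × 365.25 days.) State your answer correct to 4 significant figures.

0.02615 centuries

1 fortnight = 0.000383299 centuries.
Then 68.22 × 0.000383299 ≈ 0.02615 century.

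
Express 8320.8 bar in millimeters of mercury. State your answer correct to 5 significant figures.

6.2411e+6 mmHg

1 bar = 750.062 millimeters of mercury.
8320.8 × 750.062 ≈ 6.2411e+6 mmHg.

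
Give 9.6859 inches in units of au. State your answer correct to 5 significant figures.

1.6446e-12 au

1 inch = 1.69789e-13 au.
Thus 9.6859 × 1.69789e-13 ≈ 1.6446e-12 au.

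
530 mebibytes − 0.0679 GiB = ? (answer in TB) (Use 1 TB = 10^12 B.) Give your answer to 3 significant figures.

530 MiB = 0.000555745 TB and 0.0679 GiB = 7.29071 × 10^-5 TB.
0.000555745 − 7.29071 × 10^-5 ≈ 0.000483 TB.

0.000483 TB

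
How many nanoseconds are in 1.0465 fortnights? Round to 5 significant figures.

1.2658 × 10^15 nanoseconds

1 fortnight = 1.20960 × 10^15 ns.
Thus 1.0465 × 1.20960 × 10^15 ≈ 1.2658 × 10^15 ns.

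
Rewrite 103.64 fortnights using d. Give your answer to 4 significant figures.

1 fortnight = 14.0000 days.
Then 103.64 × 14.0000 ≈ 1451 d.

1451 d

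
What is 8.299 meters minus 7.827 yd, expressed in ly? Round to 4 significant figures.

1.207e-16 ly

8.299 m = 8.77205e-16 ly and 7.827 yd = 7.56496e-16 ly.
8.77205e-16 − 7.56496e-16 ≈ 1.207e-16 ly.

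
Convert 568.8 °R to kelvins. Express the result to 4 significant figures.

316.0 K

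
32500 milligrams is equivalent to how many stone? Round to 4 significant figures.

0.005118 stone

1 mg = 1.57473 × 10^-7 stone.
32500 × 1.57473 × 10^-7 ≈ 0.005118 st.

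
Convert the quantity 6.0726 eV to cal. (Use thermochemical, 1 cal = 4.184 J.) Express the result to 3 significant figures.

2.33 × 10^-19 cal

1 eV = 3.82929 × 10^-20 cal.
6.0726 × 3.82929 × 10^-20 ≈ 2.33 × 10^-19 cal.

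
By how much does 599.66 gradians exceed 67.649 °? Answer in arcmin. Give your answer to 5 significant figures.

599.66 grad = 32381.6 arcmin and 67.649 ° = 4058.94 arcmin.
32381.6 − 4058.94 ≈ 28323 arcmin.

28323 arcminutes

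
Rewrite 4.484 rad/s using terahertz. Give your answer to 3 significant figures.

1 radian per second = 1.59155e-13 THz.
4.484 × 1.59155e-13 ≈ 7.14e-13 THz.

7.14e-13 THz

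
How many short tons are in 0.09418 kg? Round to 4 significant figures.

1 kilogram = 0.00110231 short ton.
Then 0.09418 × 0.00110231 ≈ 0.0001038 short ton.

0.0001038 short tons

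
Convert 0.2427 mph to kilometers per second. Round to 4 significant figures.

1 mph = 0.000447040 km/s.
Then 0.2427 × 0.000447040 ≈ 0.0001085 km/s.

0.0001085 km/s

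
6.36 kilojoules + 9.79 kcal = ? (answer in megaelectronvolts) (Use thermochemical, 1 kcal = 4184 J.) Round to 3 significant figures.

2.95 × 10^17 MeV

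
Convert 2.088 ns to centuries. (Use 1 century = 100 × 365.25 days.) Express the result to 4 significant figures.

1 nanosecond = 3.16881e-19 centuries.
Then 2.088 × 3.16881e-19 ≈ 6.616e-19 century.

6.616e-19 century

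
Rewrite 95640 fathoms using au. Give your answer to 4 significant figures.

1 fathom = 1.22248e-11 astronomical units.
Then 95640 × 1.22248e-11 ≈ 1.169e-6 au.

1.169e-6 au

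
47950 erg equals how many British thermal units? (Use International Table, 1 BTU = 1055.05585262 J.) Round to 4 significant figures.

1 erg = 9.47817 × 10^-11 British thermal units.
So 47950 × 9.47817 × 10^-11 ≈ 4.545 × 10^-6 BTU.

4.545 × 10^-6 British thermal units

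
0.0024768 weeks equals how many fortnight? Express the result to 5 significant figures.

1 wk = 0.500000 fortnight.
So 0.0024768 × 0.500000 ≈ 0.0012384 fortnight.

0.0012384 fortnights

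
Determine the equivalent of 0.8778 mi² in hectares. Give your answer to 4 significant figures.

1 square mile = 258.999 hectares.
Then 0.8778 × 258.999 ≈ 227.3 ha.

227.3 ha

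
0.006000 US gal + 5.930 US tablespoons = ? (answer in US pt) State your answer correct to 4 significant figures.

0.2333 US pints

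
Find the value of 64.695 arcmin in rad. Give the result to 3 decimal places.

1 arcminute = 0.000290888 radians.
So 64.695 × 0.000290888 ≈ 0.019 rad.

0.019 rad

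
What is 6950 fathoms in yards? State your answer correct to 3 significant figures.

13900 yd

1 fathom = 2.00000 yards.
So 6950 × 2.00000 ≈ 13900 yd.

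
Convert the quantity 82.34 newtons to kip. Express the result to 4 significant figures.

0.01851 kip

1 newton = 0.000224809 kip.
82.34 × 0.000224809 ≈ 0.01851 kip.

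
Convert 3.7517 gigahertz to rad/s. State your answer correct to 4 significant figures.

1 gigahertz = 6.28319 × 10^9 rad/s.
So 3.7517 × 6.28319 × 10^9 ≈ 2.357 × 10^10 rad/s.

2.357 × 10^10 rad/s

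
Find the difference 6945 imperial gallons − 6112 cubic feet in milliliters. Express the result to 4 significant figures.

6945 imp gal = 3.15726e+7 mL and 6112 ft³ = 1.73073e+8 mL.
3.15726e+7 − 1.73073e+8 ≈ -1.415e+8 mL.

-1.415e+8 milliliters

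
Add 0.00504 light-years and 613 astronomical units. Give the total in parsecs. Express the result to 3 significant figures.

0.00452 pc

0.00504 ly = 0.00154527 pc and 613 au = 0.00297191 pc.
0.00154527 + 0.00297191 ≈ 0.00452 pc.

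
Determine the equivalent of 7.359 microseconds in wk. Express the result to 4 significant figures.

1 μs = 1.65344 × 10^-12 wk.
Thus 7.359 × 1.65344 × 10^-12 ≈ 1.217 × 10^-11 wk.

1.217 × 10^-11 wk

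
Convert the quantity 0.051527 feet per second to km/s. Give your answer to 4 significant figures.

1.571 × 10^-5 kilometers per second

1 foot per second = 0.000304800 kilometers per second.
Thus 0.051527 × 0.000304800 ≈ 1.571 × 10^-5 km/s.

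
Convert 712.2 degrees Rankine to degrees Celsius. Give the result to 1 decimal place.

122.5 °C

°R = (°C + 273.15) × 9/5.
Applying the formula gives 122.5 °C.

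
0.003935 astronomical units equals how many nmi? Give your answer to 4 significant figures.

317900 nmi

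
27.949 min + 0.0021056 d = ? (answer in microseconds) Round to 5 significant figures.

27.949 min = 1.67694 × 10^9 μs and 0.0021056 d = 1.81924 × 10^8 μs.
1.67694 × 10^9 + 1.81924 × 10^8 ≈ 1.8589 × 10^9 μs.

1.8589 × 10^9 microseconds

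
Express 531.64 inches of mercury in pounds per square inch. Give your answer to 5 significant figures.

261.12 psi

1 inHg = 0.491154 psi.
Then 531.64 × 0.491154 ≈ 261.12 psi.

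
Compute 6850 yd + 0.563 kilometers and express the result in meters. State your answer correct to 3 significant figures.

6830 meters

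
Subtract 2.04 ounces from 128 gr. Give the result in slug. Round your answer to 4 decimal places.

128 gr = 0.000568337 slug and 2.04 oz = 0.00396282 slug.
0.000568337 − 0.00396282 ≈ -0.0034 slug.

-0.0034 slug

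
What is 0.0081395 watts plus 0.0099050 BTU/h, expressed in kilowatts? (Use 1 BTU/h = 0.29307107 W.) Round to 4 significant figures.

0.0081395 W = 8.13950e-6 kW and 0.0099050 BTU/h = 2.90287e-6 kW.
8.13950e-6 + 2.90287e-6 ≈ 1.104e-5 kW.

1.104e-5 kW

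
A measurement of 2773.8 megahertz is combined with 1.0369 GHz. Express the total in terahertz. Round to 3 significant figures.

2773.8 MHz = 0.00277380 THz and 1.0369 GHz = 0.00103690 THz.
0.00277380 + 0.00103690 ≈ 0.00381 THz.

0.00381 terahertz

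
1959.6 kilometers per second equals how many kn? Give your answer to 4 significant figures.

3.809e+6 kn

1 kilometer per second = 1943.84 kn.
Then 1959.6 × 1943.84 ≈ 3.809e+6 kn.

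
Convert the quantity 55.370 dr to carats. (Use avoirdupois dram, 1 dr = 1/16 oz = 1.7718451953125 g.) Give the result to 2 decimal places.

1 dr = 8.85923 ct.
So 55.370 × 8.85923 ≈ 490.54 ct.

490.54 carats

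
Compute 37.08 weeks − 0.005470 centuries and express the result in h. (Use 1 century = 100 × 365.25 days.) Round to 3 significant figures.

37.08 wk = 6229.44 h and 0.005470 century = 4795.00 h.
6229.44 − 4795.00 ≈ 1430 h.

1430 h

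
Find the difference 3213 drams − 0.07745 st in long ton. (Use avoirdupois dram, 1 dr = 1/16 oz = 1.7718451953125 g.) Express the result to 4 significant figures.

3213 dr = 0.005603027 long ton and 0.07745 st = 0.0004840625 long ton.
0.005603027 − 0.0004840625 ≈ 0.005119 long ton.

0.005119 long ton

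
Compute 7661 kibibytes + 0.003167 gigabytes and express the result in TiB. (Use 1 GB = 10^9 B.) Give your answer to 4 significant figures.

7661 KiB = 7.13486 × 10^-6 TiB and 0.003167 GB = 2.88037 × 10^-6 TiB.
7.13486 × 10^-6 + 2.88037 × 10^-6 ≈ 1.002 × 10^-5 TiB.

1.002 × 10^-5 TiB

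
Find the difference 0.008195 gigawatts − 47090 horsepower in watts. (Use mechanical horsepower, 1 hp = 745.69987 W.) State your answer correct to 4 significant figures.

0.008195 GW = 8.19500 × 10^6 W and 47090 hp = 3.51150 × 10^7 W.
8.19500 × 10^6 − 3.51150 × 10^7 ≈ -2.692 × 10^7 W.

-2.692 × 10^7 W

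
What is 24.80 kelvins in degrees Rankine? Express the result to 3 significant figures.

44.6 degrees Rankine

°R = K × 9/5.
Applying the formula gives 44.6 °R.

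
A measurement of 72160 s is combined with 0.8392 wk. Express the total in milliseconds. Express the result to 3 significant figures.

72160 s = 7.21600e+7 ms and 0.8392 wk = 5.07548e+8 ms.
7.21600e+7 + 5.07548e+8 ≈ 5.80e+8 ms.

5.80e+8 ms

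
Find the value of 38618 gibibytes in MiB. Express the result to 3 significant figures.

1 gibibyte = 1024.00 mebibytes.
So 38618 × 1024.00 ≈ 3.95e+7 MiB.

3.95e+7 mebibytes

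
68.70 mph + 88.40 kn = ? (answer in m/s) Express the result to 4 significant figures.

68.70 mph = 30.7116 m/s and 88.40 kn = 45.4769 m/s.
30.7116 + 45.4769 ≈ 76.19 m/s.

76.19 meters per second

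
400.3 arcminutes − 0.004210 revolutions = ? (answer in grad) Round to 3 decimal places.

400.3 arcmin = 7.41296 grad and 0.004210 rev = 1.68400 grad.
7.41296 − 1.68400 ≈ 5.729 grad.

5.729 grad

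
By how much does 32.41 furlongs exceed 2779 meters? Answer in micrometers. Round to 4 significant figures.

32.41 furlong = 6.51985e+9 μm and 2779 m = 2.77900e+9 μm.
6.51985e+9 − 2.77900e+9 ≈ 3.741e+9 μm.

3.741e+9 μm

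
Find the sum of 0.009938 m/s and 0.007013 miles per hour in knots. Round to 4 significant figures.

0.009938 m/s = 0.0193179 kn and 0.007013 mph = 0.00609413 kn.
0.0193179 + 0.00609413 ≈ 0.02541 kn.

0.02541 knots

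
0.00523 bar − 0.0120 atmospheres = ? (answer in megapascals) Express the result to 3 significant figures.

-0.000693 MPa

0.00523 bar = 0.000523000 MPa and 0.0120 atm = 0.00121590 MPa.
0.000523000 − 0.00121590 ≈ -0.000693 MPa.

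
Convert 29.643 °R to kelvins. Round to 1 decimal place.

16.5 kelvins

°R = K × 9/5.
Applying the formula gives 16.5 K.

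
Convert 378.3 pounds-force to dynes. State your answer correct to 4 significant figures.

1 lbf = 444822 dynes.
378.3 × 444822 ≈ 1.683e+8 dyn.

1.683e+8 dyn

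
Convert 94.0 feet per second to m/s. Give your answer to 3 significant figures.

1 ft/s = 0.304800 m/s.
Then 94.0 × 0.304800 ≈ 28.7 m/s.

28.7 meters per second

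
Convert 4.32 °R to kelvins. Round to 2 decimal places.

2.40 kelvins

°R = K × 9/5.
Applying the formula gives 2.40 K.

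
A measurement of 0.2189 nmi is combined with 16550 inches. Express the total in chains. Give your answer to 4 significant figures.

0.2189 nmi = 20.1524 chain and 16550 in = 20.8965 chain.
20.1524 + 20.8965 ≈ 41.05 chain.

41.05 chain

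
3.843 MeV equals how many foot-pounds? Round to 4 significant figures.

1 megaelectronvolt = 1.18170e-13 ft·lbf.
Thus 3.843 × 1.18170e-13 ≈ 4.541e-13 ft·lbf.

4.541e-13 ft·lbf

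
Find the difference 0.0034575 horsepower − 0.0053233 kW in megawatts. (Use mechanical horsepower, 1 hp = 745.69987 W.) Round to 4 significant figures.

-2.745e-6 megawatts

0.0034575 hp = 2.57826e-6 MW and 0.0053233 kW = 5.32330e-6 MW.
2.57826e-6 − 5.32330e-6 ≈ -2.745e-6 MW.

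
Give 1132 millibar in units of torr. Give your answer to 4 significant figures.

849.1 torr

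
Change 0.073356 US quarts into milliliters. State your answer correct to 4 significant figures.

69.42 mL

1 US quart = 946.353 mL.
0.073356 × 946.353 ≈ 69.42 mL.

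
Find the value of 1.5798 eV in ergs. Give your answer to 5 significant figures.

2.5311e-12 ergs

1 electronvolt = 1.60218e-12 ergs.
Thus 1.5798 × 1.60218e-12 ≈ 2.5311e-12 erg.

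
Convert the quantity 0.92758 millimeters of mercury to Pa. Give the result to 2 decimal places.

1 mmHg = 133.322 Pa.
So 0.92758 × 133.322 ≈ 123.67 Pa.

123.67 Pa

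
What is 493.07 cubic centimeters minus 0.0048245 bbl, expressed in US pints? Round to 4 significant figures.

-0.5790 US pints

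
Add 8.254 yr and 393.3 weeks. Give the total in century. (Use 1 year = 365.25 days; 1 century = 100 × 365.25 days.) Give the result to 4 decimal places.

0.1579 centuries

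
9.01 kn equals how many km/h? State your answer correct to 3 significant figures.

16.7 km/h

1 knot = 1.85200 km/h.
So 9.01 × 1.85200 ≈ 16.7 km/h.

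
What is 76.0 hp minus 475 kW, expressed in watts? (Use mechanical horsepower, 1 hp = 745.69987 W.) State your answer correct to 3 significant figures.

-418000 W

76.0 hp = 56673.2 W and 475 kW = 475000 W.
56673.2 − 475000 ≈ -418000 W.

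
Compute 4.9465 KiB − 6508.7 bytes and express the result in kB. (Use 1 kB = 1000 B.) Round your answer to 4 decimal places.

-1.4435 kilobytes

4.9465 KiB = 5.06522 kB and 6508.7 B = 6.50870 kB.
5.06522 − 6.50870 ≈ -1.4435 kB.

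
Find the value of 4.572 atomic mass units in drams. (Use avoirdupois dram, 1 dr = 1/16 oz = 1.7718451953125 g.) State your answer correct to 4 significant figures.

1 u = 9.37181 × 10^-25 dr.
Thus 4.572 × 9.37181 × 10^-25 ≈ 4.285 × 10^-24 dr.

4.285 × 10^-24 drams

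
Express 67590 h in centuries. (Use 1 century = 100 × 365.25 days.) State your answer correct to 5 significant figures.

1 hour = 1.14077e-6 centuries.
So 67590 × 1.14077e-6 ≈ 0.077105 century.

0.077105 century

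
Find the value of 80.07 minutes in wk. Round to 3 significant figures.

0.00794 weeks

1 minute = 9.92063 × 10^-5 weeks.
80.07 × 9.92063 × 10^-5 ≈ 0.00794 wk.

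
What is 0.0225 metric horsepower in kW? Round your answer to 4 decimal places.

0.0165 kW

1 PS = 0.735499 kilowatts.
Then 0.0225 × 0.735499 ≈ 0.0165 kW.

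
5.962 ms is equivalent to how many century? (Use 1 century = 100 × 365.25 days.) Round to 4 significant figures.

1 millisecond = 3.16881 × 10^-13 century.
Then 5.962 × 3.16881 × 10^-13 ≈ 1.889 × 10^-12 century.

1.889 × 10^-12 century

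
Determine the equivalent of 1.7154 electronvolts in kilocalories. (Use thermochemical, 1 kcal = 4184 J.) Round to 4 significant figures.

1 electronvolt = 3.82929e-23 kcal.
Thus 1.7154 × 3.82929e-23 ≈ 6.569e-23 kcal.

6.569e-23 kcal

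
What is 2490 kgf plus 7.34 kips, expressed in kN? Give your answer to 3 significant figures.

57.1 kN

2490 kgf = 24.4186 kN and 7.34 kip = 32.6499 kN.
24.4186 + 32.6499 ≈ 57.1 kN.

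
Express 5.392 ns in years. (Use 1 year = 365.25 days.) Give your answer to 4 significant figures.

1 ns = 3.16881 × 10^-17 yr.
So 5.392 × 3.16881 × 10^-17 ≈ 1.709 × 10^-16 yr.

1.709 × 10^-16 yr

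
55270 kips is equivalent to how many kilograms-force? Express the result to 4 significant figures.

1 kip = 453.592 kgf.
Then 55270 × 453.592 ≈ 2.507 × 10^7 kgf.

2.507 × 10^7 kgf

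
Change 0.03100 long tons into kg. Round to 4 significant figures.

1 long ton = 1016.05 kg.
0.03100 × 1016.05 ≈ 31.50 kg.

31.50 kilograms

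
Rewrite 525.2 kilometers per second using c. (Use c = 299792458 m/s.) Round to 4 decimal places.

1 kilometer per second = 3.33564 × 10^-6 c.
So 525.2 × 3.33564 × 10^-6 ≈ 0.0018 c.

0.0018 times the speed of light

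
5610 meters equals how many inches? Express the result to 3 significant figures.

1 meter = 39.3701 inches.
So 5610 × 39.3701 ≈ 221000 in.

221000 inches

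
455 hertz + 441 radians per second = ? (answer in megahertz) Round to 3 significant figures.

0.000525 megahertz

455 Hz = 0.000455000 MHz and 441 rad/s = 7.01873 × 10^-5 MHz.
0.000455000 + 7.01873 × 10^-5 ≈ 0.000525 MHz.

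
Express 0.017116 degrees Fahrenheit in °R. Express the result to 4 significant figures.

°R = °F + 459.67.
Applying the formula gives 459.7 °R.

459.7 °R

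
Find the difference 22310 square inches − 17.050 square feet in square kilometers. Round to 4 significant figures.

1.281 × 10^-5 km²

22310 in² = 1.43935 × 10^-5 km² and 17.050 ft² = 1.58400 × 10^-6 km².
1.43935 × 10^-5 − 1.58400 × 10^-6 ≈ 1.281 × 10^-5 km².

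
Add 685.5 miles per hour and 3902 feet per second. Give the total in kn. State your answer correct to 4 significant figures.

685.5 mph = 595.683 kn and 3902 ft/s = 2311.87 kn.
595.683 + 2311.87 ≈ 2908 kn.

2908 kn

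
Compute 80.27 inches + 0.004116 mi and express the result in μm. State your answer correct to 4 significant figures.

8.663 × 10^6 μm

80.27 in = 2.03886 × 10^6 μm and 0.004116 mi = 6.62406 × 10^6 μm.
2.03886 × 10^6 + 6.62406 × 10^6 ≈ 8.663 × 10^6 μm.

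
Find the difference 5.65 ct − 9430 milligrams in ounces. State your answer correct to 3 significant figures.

-0.293 oz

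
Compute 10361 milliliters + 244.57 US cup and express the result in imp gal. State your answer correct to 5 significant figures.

15.007 imp gal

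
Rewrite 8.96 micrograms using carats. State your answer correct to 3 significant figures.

4.48 × 10^-5 ct

1 μg = 5.00000 × 10^-6 carats.
8.96 × 5.00000 × 10^-6 ≈ 4.48 × 10^-5 ct.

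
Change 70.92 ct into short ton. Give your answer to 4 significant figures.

1.564e-5 short tons

1 ct = 2.20462e-7 short ton.
70.92 × 2.20462e-7 ≈ 1.564e-5 short ton.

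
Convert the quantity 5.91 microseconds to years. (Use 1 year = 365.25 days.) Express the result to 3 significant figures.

1 μs = 3.16881 × 10^-14 years.
5.91 × 3.16881 × 10^-14 ≈ 1.87 × 10^-13 yr.

1.87 × 10^-13 yr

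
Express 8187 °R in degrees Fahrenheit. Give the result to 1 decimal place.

7727.3 degrees Fahrenheit

°R = °F + 459.67.
Applying the formula gives 7727.3 °F.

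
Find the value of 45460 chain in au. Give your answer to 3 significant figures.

1 chain = 1.34473 × 10^-10 astronomical units.
45460 × 1.34473 × 10^-10 ≈ 6.11 × 10^-6 au.

6.11 × 10^-6 au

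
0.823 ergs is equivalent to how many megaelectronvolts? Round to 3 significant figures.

1 erg = 624151 MeV.
0.823 × 624151 ≈ 514000 MeV.

514000 MeV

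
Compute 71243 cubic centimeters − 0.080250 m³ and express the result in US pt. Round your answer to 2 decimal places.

71243 cm³ = 150.5633 US pt and 0.080250 m³ = 169.5985 US pt.
150.5633 − 169.5985 ≈ -19.04 US pt.

-19.04 US pt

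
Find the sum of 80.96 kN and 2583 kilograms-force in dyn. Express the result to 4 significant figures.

1.063e+10 dynes

80.96 kN = 8.09600e+9 dyn and 2583 kgf = 2.53306e+9 dyn.
8.09600e+9 + 2.53306e+9 ≈ 1.063e+10 dyn.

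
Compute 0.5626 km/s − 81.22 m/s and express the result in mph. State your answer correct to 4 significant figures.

0.5626 km/s = 1258.50 mph and 81.22 m/s = 181.684 mph.
1258.50 − 181.684 ≈ 1077 mph.

1077 mph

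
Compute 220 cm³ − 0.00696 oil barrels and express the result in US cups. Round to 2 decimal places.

220 cm³ = 0.929886 US cup and 0.00696 bbl = 4.67712 US cup.
0.929886 − 4.67712 ≈ -3.75 US cup.

-3.75 US cup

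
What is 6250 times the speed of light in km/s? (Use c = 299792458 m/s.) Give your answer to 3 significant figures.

1.87e+9 kilometers per second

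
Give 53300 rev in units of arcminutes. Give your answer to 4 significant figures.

1 rev = 21600.0 arcminutes.
So 53300 × 21600.0 ≈ 1.151 × 10^9 arcmin.

1.151 × 10^9 arcmin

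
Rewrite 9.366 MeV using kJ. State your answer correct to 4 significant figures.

1.501 × 10^-15 kilojoules

1 MeV = 1.60218 × 10^-16 kJ.
Then 9.366 × 1.60218 × 10^-16 ≈ 1.501 × 10^-15 kJ.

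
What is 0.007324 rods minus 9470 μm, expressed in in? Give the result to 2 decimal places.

1.08 in

0.007324 rod = 1.45015 in and 9470 μm = 0.372835 in.
1.45015 − 0.372835 ≈ 1.08 in.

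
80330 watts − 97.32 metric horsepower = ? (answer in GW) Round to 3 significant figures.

8.75e-6 gigawatts

80330 W = 8.03300e-5 GW and 97.32 PS = 7.15787e-5 GW.
8.03300e-5 − 7.15787e-5 ≈ 8.75e-6 GW.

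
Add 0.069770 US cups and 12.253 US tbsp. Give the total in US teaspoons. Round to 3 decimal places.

0.069770 US cup = 3.34896 US tsp and 12.253 US tbsp = 36.7590 US tsp.
3.34896 + 36.7590 ≈ 40.108 US tsp.

40.108 US teaspoons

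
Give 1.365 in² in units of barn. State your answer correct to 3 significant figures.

8.81 × 10^24 barns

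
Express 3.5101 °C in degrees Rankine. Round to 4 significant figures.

498.0 degrees Rankine

°R = (°C + 273.15) × 9/5.
Applying the formula gives 498.0 °R.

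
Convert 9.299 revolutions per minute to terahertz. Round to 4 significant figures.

1.550 × 10^-13 terahertz

1 rpm = 1.66667 × 10^-14 THz.
Thus 9.299 × 1.66667 × 10^-14 ≈ 1.550 × 10^-13 THz.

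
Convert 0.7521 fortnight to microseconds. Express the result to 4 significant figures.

9.097e+11 μs

1 fortnight = 1.20960e+12 μs.
Thus 0.7521 × 1.20960e+12 ≈ 9.097e+11 μs.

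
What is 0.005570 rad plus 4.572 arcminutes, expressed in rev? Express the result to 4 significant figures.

0.001098 rev

0.005570 rad = 0.000886493 rev and 4.572 arcmin = 0.000211667 rev.
0.000886493 + 0.000211667 ≈ 0.001098 rev.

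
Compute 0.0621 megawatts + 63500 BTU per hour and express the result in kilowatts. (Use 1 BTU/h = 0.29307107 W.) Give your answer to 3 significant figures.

80.7 kW

0.0621 MW = 62.1000 kW and 63500 BTU/h = 18.6100 kW.
62.1000 + 18.6100 ≈ 80.7 kW.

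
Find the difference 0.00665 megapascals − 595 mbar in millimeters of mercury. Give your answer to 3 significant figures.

-396 millimeters of mercury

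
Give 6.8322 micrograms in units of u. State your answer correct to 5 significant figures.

1 microgram = 6.02214 × 10^17 atomic mass units.
6.8322 × 6.02214 × 10^17 ≈ 4.1144 × 10^18 u.

4.1144 × 10^18 u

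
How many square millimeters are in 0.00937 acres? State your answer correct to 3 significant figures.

3.79e+7 mm²

1 acre = 4.04686e+9 mm².
0.00937 × 4.04686e+9 ≈ 3.79e+7 mm².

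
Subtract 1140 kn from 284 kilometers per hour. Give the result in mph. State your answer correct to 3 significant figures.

-1140 miles per hour

284 km/h = 176.469 mph and 1140 kn = 1311.89 mph.
176.469 − 1311.89 ≈ -1140 mph.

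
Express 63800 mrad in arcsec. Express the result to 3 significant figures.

1.32 × 10^7 arcsec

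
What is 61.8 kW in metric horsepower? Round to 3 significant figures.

84.0 PS

1 kilowatt = 1.35962 metric horsepower.
Thus 61.8 × 1.35962 ≈ 84.0 PS.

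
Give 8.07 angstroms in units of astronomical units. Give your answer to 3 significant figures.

5.39 × 10^-21 au

1 Å = 6.68459 × 10^-22 astronomical units.
Then 8.07 × 6.68459 × 10^-22 ≈ 5.39 × 10^-21 au.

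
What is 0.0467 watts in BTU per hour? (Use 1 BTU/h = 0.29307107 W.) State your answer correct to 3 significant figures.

0.159 BTU/h

1 watt = 3.41214 BTU/h.
0.0467 × 3.41214 ≈ 0.159 BTU/h.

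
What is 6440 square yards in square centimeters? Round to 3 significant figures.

5.38 × 10^7 cm²

1 square yard = 8361.27 cm².
Thus 6440 × 8361.27 ≈ 5.38 × 10^7 cm².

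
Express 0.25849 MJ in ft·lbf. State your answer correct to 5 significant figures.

190650 ft·lbf

1 megajoule = 737562 foot-pounds.
0.25849 × 737562 ≈ 190650 ft·lbf.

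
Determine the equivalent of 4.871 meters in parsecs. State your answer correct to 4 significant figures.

1.579 × 10^-16 pc

1 meter = 3.24078 × 10^-17 pc.
Thus 4.871 × 3.24078 × 10^-17 ≈ 1.579 × 10^-16 pc.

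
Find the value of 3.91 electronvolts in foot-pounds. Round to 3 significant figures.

1 eV = 1.18170e-19 foot-pounds.
3.91 × 1.18170e-19 ≈ 4.62e-19 ft·lbf.

4.62e-19 ft·lbf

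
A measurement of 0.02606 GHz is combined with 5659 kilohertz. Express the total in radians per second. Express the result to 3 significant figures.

1.99 × 10^8 rad/s

0.02606 GHz = 1.63740 × 10^8 rad/s and 5659 kHz = 3.55565 × 10^7 rad/s.
1.63740 × 10^8 + 3.55565 × 10^7 ≈ 1.99 × 10^8 rad/s.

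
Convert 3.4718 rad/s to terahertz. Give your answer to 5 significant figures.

5.5255e-13 THz

1 rad/s = 1.59155e-13 THz.
So 3.4718 × 1.59155e-13 ≈ 5.5255e-13 THz.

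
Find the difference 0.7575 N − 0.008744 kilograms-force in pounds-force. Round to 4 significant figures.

0.1510 lbf

0.7575 N = 0.170293 lbf and 0.008744 kgf = 0.0192772 lbf.
0.170293 − 0.0192772 ≈ 0.1510 lbf.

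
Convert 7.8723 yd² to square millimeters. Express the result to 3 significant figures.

6.58 × 10^6 square millimeters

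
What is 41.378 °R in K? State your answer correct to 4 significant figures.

22.99 kelvins

°R = K × 9/5.
Applying the formula gives 22.99 K.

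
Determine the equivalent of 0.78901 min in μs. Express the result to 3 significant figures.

1 min = 6.00000e+7 μs.
0.78901 × 6.00000e+7 ≈ 4.73e+7 μs.

4.73e+7 microseconds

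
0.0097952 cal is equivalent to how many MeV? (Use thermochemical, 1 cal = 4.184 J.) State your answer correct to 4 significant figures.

2.558e+11 megaelectronvolts

1 calorie = 2.61145e+13 MeV.
So 0.0097952 × 2.61145e+13 ≈ 2.558e+11 MeV.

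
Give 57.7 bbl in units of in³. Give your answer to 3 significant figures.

1 bbl = 9702.00 in³.
Then 57.7 × 9702.00 ≈ 560000 in³.

560000 in³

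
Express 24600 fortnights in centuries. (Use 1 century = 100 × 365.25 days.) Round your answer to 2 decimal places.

1 fortnight = 0.000383299 centuries.
Thus 24600 × 0.000383299 ≈ 9.43 century.

9.43 centuries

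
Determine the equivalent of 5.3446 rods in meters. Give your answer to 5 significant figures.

1 rod = 5.02920 meters.
Thus 5.3446 × 5.02920 ≈ 26.879 m.

26.879 m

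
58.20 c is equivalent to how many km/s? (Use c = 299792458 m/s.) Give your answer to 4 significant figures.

1 c = 299792 kilometers per second.
58.20 × 299792 ≈ 1.745e+7 km/s.

1.745e+7 kilometers per second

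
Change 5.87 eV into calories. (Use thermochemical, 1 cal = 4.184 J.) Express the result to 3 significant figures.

1 eV = 3.82929 × 10^-20 calories.
5.87 × 3.82929 × 10^-20 ≈ 2.25 × 10^-19 cal.

2.25 × 10^-19 calories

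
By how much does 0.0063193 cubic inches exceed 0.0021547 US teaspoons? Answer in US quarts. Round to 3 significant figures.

9.82 × 10^-5 US quarts

0.0063193 in³ = 0.000109425 US qt and 0.0021547 US tsp = 1.12224 × 10^-5 US qt.
0.000109425 − 1.12224 × 10^-5 ≈ 9.82 × 10^-5 US qt.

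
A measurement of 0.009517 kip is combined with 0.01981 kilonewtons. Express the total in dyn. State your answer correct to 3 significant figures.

6.21 × 10^6 dyn

0.009517 kip = 4.23337 × 10^6 dyn and 0.01981 kN = 1.98100 × 10^6 dyn.
4.23337 × 10^6 + 1.98100 × 10^6 ≈ 6.21 × 10^6 dyn.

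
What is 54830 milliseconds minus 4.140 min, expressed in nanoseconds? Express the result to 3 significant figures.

-1.94 × 10^11 nanoseconds

54830 ms = 5.48300 × 10^10 ns and 4.140 min = 2.48400 × 10^11 ns.
5.48300 × 10^10 − 2.48400 × 10^11 ≈ -1.94 × 10^11 ns.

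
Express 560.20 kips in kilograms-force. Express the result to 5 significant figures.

254100 kgf

1 kip = 453.592 kgf.
So 560.20 × 453.592 ≈ 254100 kgf.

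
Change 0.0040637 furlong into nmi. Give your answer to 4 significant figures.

1 furlong = 0.108622 nmi.
Thus 0.0040637 × 0.108622 ≈ 0.0004414 nmi.

0.0004414 nmi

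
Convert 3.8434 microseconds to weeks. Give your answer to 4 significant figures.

1 microsecond = 1.65344 × 10^-12 wk.
Thus 3.8434 × 1.65344 × 10^-12 ≈ 6.355 × 10^-12 wk.

6.355 × 10^-12 wk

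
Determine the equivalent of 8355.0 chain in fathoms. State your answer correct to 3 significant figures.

91900 fathom

1 chain = 11.0000 fathoms.
So 8355.0 × 11.0000 ≈ 91900 fathom.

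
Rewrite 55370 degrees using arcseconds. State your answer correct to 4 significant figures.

1.993 × 10^8 arcsec

1 ° = 3600.00 arcsec.
Thus 55370 × 3600.00 ≈ 1.993 × 10^8 arcsec.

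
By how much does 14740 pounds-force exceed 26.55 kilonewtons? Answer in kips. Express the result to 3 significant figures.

8.77 kip

14740 lbf = 14.7400 kip and 26.55 kN = 5.96868 kip.
14.7400 − 5.96868 ≈ 8.77 kip.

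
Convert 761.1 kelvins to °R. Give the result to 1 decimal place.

°R = K × 9/5.
Applying the formula gives 1370.0 °R.

1370.0 degrees Rankine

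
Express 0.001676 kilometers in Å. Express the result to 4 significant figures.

1.676e+10 angstroms

1 kilometer = 1.00000e+13 angstroms.
Thus 0.001676 × 1.00000e+13 ≈ 1.676e+10 Å.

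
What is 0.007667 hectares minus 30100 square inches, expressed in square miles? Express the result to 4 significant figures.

2.210e-5 mi²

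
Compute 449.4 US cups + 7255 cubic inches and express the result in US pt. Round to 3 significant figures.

476 US pt

449.4 US cup = 224.700 US pt and 7255 in³ = 251.255 US pt.
224.700 + 251.255 ≈ 476 US pt.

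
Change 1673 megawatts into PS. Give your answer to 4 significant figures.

1 megawatt = 1359.62 PS.
Thus 1673 × 1359.62 ≈ 2.275e+6 PS.

2.275e+6 PS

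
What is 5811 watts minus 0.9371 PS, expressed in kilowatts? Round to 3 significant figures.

5.12 kW

5811 W = 5.81100 kW and 0.9371 PS = 0.689236 kW.
5.81100 − 0.689236 ≈ 5.12 kW.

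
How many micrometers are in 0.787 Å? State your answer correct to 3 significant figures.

7.87e-5 μm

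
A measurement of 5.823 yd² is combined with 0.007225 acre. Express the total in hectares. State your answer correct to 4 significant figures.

0.003411 hectares

5.823 yd² = 0.000486877 ha and 0.007225 acre = 0.00292385 ha.
0.000486877 + 0.00292385 ≈ 0.003411 ha.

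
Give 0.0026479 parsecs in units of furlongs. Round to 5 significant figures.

4.0616e+11 furlong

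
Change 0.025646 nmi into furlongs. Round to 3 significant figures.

0.236 furlong

1 nautical mile = 9.20624 furlong.
So 0.025646 × 9.20624 ≈ 0.236 furlong.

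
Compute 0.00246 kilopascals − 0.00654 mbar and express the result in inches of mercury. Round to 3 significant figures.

0.000533 inHg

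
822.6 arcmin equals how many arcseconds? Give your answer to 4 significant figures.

49360 arcsec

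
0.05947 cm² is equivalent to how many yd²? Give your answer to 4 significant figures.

7.113 × 10^-6 yd²

1 cm² = 0.000119599 yd².
So 0.05947 × 0.000119599 ≈ 7.113 × 10^-6 yd².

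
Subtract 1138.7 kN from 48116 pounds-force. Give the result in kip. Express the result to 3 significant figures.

48116 lbf = 48.1160 kip and 1138.7 kN = 255.990 kip.
48.1160 − 255.990 ≈ -208 kip.

-208 kip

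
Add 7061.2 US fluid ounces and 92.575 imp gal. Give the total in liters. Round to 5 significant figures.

7061.2 US fl oz = 208.825 L and 92.575 imp gal = 420.854 L.
208.825 + 420.854 ≈ 629.68 L.

629.68 liters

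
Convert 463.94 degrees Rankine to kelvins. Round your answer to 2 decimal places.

°R = K × 9/5.
Applying the formula gives 257.74 K.

257.74 K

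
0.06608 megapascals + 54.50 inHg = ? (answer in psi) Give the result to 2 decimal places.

36.35 pounds per square inch

0.06608 MPa = 9.58409 psi and 54.50 inHg = 26.7679 psi.
9.58409 + 26.7679 ≈ 36.35 psi.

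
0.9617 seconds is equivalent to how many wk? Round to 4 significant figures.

1.590 × 10^-6 wk

1 s = 1.65344 × 10^-6 weeks.
0.9617 × 1.65344 × 10^-6 ≈ 1.590 × 10^-6 wk.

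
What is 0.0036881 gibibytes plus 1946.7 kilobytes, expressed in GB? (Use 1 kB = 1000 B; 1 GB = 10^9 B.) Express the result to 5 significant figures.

0.0059068 GB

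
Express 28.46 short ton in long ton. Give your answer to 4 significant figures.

1 short ton = 0.892857 long ton.
28.46 × 0.892857 ≈ 25.41 long ton.

25.41 long ton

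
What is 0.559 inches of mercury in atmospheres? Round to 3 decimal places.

0.019 atmospheres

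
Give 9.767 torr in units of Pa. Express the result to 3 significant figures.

1 torr = 133.322 Pa.
So 9.767 × 133.322 ≈ 1300 Pa.

1300 Pa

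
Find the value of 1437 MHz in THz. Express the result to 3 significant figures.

0.00144 THz

1 megahertz = 1.00000e-6 THz.
1437 × 1.00000e-6 ≈ 0.00144 THz.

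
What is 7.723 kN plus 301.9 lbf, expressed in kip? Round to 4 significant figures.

7.723 kN = 1.73620 kip and 301.9 lbf = 0.301900 kip.
1.73620 + 0.301900 ≈ 2.038 kip.

2.038 kips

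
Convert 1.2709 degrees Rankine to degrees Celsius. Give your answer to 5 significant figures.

-272.44 °C

°R = (°C + 273.15) × 9/5.
Applying the formula gives -272.44 °C.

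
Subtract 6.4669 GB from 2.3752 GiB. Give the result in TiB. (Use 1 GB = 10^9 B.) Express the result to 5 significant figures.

2.3752 GiB = 0.00231953 TiB and 6.4669 GB = 0.00588161 TiB.
0.00231953 − 0.00588161 ≈ -0.0035621 TiB.

-0.0035621 TiB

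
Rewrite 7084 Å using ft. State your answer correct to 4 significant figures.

2.324 × 10^-6 ft

1 angstrom = 3.28084 × 10^-10 feet.
7084 × 3.28084 × 10^-10 ≈ 2.324 × 10^-6 ft.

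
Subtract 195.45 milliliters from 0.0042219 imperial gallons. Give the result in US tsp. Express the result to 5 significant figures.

0.0042219 imp gal = 3.89398 US tsp and 195.45 mL = 39.6537 US tsp.
3.89398 − 39.6537 ≈ -35.760 US tsp.

-35.760 US tsp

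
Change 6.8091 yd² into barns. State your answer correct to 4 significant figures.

1 square yard = 8.36127 × 10^27 barn.
Thus 6.8091 × 8.36127 × 10^27 ≈ 5.693 × 10^28 barn.

5.693 × 10^28 barn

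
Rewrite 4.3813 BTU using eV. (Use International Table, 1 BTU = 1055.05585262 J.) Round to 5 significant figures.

1 BTU = 6.58514 × 10^21 eV.
4.3813 × 6.58514 × 10^21 ≈ 2.8851 × 10^22 eV.

2.8851 × 10^22 eV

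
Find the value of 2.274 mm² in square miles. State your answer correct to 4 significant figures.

8.780 × 10^-13 mi²

1 square millimeter = 3.86102 × 10^-13 mi².
Then 2.274 × 3.86102 × 10^-13 ≈ 8.780 × 10^-13 mi².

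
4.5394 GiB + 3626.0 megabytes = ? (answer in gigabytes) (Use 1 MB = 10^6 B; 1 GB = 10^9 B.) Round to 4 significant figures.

8.500 GB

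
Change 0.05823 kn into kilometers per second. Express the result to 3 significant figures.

3.00e-5 km/s

1 knot = 0.000514444 kilometers per second.
So 0.05823 × 0.000514444 ≈ 3.00e-5 km/s.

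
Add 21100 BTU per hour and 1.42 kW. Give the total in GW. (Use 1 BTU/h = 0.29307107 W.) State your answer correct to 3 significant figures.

7.60 × 10^-6 GW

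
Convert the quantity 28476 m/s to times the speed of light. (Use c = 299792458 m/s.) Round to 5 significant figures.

9.4986e-5 c

1 m/s = 3.33564e-9 c.
So 28476 × 3.33564e-9 ≈ 9.4986e-5 c.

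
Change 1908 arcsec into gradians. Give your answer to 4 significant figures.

0.5889 gradians

1 arcsecond = 0.000308642 gradians.
1908 × 0.000308642 ≈ 0.5889 grad.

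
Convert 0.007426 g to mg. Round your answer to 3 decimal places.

7.426 mg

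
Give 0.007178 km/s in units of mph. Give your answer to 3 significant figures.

16.1 mph

1 kilometer per second = 2236.94 mph.
0.007178 × 2236.94 ≈ 16.1 mph.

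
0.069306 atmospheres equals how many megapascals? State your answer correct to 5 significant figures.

1 atm = 0.101325 megapascals.
Then 0.069306 × 0.101325 ≈ 0.0070224 MPa.

0.0070224 megapascals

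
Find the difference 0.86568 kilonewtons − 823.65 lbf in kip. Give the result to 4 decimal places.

0.86568 kN = 0.194613 kip and 823.65 lbf = 0.823650 kip.
0.194613 − 0.823650 ≈ -0.6290 kip.

-0.6290 kip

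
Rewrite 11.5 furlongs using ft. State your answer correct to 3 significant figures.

1 furlong = 660.000 feet.
Thus 11.5 × 660.000 ≈ 7590 ft.

7590 ft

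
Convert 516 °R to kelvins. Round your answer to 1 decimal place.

286.7 kelvins

°R = K × 9/5.
Applying the formula gives 286.7 K.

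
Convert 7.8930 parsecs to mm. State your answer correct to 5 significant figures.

2.4355 × 10^20 millimeters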